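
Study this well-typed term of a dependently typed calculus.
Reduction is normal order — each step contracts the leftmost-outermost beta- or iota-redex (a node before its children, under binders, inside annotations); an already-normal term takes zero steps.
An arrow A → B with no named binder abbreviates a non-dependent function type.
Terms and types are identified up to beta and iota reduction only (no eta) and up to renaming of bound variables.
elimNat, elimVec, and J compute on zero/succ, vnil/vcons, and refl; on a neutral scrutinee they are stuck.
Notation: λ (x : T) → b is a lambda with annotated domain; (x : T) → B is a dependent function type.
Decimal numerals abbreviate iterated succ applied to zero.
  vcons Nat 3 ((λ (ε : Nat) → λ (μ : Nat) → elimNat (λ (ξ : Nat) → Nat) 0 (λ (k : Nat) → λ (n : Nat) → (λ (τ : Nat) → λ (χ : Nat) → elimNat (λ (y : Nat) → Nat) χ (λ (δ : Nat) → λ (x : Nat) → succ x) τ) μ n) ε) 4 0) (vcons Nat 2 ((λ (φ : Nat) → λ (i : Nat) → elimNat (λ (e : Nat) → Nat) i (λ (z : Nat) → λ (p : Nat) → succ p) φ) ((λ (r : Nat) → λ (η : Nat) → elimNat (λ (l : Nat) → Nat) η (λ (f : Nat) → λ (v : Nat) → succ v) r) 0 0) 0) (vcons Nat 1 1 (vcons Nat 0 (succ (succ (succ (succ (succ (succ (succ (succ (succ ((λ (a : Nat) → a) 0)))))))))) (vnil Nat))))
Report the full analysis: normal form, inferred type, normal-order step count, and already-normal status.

normal form:
  vcons Nat 3 0 (vcons Nat 2 0 (vcons Nat 1 1 (vcons Nat 0 9 (vnil Nat))))
inferred type:
  Vec Nat 4
reduction steps (normal order): 34
already normal: no
first redex: a beta-redex


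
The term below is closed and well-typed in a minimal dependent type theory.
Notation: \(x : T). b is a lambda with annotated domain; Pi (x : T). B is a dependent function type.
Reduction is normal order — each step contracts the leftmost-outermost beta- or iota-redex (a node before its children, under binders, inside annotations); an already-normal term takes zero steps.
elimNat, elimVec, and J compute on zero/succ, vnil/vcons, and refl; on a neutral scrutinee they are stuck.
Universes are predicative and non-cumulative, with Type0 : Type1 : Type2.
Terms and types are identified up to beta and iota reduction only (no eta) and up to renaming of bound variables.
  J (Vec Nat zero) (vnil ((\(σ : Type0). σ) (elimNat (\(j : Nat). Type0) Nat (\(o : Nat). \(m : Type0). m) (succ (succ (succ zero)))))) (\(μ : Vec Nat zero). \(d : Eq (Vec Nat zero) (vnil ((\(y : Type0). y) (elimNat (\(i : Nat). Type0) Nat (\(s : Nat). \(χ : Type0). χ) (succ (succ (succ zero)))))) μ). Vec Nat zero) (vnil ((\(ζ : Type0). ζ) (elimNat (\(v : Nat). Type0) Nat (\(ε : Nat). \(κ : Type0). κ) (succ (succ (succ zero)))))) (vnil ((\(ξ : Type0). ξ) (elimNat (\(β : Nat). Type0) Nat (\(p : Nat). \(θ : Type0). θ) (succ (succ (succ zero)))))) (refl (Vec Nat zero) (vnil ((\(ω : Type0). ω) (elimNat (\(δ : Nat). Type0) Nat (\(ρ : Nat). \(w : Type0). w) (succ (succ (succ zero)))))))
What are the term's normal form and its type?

resulting normal form:
  vnil Nat
inferred type:
  Vec Nat zero


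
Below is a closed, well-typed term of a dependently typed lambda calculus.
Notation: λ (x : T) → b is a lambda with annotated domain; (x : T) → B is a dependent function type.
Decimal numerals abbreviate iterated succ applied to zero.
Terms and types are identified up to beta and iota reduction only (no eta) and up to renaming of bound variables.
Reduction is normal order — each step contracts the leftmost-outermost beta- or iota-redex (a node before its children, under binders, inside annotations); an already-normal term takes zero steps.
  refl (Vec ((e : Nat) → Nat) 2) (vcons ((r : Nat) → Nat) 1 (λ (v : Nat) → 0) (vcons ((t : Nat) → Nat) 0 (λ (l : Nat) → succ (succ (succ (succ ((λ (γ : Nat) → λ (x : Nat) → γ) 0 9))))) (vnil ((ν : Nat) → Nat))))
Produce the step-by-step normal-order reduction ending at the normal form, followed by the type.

normal-order reduction:
  refl (Vec ((e : Nat) → Nat) 2) (vcons ((r : Nat) → Nat) 1 (λ (v : Nat) → 0) (vcons ((t : Nat) → Nat) 0 (λ (l : Nat) → succ (succ (succ (succ ((λ (γ : Nat) → λ (x : Nat) → γ) 0 9))))) (vnil ((ν : Nat) → Nat))))
  ~> refl (Vec ((e : Nat) → Nat) 2) (vcons ((r : Nat) → Nat) 1 (λ (v : Nat) → 0) (vcons ((t : Nat) → Nat) 0 (λ (l : Nat) → succ (succ (succ (succ ((λ (γ : Nat) → 0) 9))))) (vnil ((x : Nat) → Nat))))
  ~> refl (Vec ((e : Nat) → Nat) 2) (vcons ((r : Nat) → Nat) 1 (λ (v : Nat) → 0) (vcons ((t : Nat) → Nat) 0 (λ (l : Nat) → 4) (vnil ((γ : Nat) → Nat))))
the term's type:
  Eq (Vec ((e : Nat) → Nat) 2) (vcons ((r : Nat) → Nat) 1 (λ (v : Nat) → 0) (vcons ((t : Nat) → Nat) 0 (λ (l : Nat) → 4) (vnil ((γ : Nat) → Nat)))) (vcons ((x : Nat) → Nat) 1 (λ (ν : Nat) → 0) (vcons ((δ : Nat) → Nat) 0 (λ (κ : Nat) → 4) (vnil ((β : Nat) → Nat))))


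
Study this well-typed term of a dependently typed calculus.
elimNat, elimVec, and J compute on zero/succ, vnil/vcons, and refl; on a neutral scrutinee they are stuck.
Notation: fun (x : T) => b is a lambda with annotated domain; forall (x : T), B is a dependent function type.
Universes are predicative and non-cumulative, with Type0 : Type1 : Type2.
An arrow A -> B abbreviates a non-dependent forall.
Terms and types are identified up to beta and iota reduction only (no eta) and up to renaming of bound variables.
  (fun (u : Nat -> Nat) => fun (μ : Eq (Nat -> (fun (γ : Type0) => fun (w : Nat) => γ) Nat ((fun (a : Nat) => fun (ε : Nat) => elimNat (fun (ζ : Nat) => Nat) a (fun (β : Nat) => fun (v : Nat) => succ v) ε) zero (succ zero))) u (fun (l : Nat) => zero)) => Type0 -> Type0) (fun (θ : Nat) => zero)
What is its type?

type:
  Eq (Nat -> Nat) (fun (u : Nat) => zero) (fun (μ : Nat) => zero) -> Type1


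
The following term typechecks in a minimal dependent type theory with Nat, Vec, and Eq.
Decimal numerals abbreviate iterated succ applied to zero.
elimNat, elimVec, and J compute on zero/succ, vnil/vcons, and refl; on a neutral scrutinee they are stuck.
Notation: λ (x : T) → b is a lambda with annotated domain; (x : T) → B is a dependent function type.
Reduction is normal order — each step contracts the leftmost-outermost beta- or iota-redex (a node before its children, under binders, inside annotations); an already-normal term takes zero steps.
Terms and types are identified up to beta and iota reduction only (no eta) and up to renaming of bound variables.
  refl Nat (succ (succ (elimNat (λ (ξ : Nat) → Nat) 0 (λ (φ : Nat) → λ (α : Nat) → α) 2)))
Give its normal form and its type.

reduced normal form:
  refl Nat 2
type:
  Eq Nat 2 2


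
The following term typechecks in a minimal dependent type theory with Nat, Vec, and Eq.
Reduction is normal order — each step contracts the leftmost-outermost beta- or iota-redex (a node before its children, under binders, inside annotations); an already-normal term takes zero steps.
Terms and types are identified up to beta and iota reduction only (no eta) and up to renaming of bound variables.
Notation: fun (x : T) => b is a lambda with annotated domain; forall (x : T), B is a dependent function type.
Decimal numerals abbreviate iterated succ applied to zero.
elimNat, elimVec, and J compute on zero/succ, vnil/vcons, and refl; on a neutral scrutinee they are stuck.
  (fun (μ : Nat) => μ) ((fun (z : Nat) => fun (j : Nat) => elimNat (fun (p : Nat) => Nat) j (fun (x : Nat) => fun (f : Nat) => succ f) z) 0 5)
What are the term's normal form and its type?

reduced normal form:
  5
inferred type:
  Nat


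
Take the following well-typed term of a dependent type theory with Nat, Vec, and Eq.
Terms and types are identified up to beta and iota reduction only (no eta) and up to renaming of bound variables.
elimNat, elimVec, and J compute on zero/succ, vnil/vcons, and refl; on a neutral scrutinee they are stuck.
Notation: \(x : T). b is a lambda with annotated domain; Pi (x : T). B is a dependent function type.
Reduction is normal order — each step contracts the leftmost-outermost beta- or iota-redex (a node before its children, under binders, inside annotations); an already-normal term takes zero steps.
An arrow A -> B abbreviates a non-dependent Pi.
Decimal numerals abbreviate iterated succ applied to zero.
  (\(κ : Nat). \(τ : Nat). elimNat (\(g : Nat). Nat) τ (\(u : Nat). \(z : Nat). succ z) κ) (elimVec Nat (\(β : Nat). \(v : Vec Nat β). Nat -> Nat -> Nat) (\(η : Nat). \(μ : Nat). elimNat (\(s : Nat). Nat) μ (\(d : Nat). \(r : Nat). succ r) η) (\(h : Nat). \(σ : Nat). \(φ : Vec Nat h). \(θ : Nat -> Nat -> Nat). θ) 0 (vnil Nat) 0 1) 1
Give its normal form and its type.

reduced normal form:
  2
the term's type:
  Nat
observation: normalization takes exactly 10 steps under the normal-order strategy.


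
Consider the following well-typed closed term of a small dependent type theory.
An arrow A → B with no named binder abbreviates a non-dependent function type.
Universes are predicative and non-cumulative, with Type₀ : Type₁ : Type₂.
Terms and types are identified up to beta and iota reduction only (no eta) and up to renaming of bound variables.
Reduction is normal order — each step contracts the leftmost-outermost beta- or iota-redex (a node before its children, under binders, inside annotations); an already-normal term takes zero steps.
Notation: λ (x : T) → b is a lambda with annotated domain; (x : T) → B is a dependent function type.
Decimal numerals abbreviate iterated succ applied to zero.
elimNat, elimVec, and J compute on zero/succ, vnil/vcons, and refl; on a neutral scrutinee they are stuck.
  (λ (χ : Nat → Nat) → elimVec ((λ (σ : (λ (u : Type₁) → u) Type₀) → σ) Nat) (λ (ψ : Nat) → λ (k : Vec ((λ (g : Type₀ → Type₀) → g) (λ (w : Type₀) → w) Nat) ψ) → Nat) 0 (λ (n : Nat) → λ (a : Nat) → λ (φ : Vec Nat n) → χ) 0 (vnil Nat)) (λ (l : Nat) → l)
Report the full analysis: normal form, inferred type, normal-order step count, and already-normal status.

reduced normal form:
  0
type:
  Nat
normal-order step count: 2
started in normal form: no
first contracted redex: a beta-redex


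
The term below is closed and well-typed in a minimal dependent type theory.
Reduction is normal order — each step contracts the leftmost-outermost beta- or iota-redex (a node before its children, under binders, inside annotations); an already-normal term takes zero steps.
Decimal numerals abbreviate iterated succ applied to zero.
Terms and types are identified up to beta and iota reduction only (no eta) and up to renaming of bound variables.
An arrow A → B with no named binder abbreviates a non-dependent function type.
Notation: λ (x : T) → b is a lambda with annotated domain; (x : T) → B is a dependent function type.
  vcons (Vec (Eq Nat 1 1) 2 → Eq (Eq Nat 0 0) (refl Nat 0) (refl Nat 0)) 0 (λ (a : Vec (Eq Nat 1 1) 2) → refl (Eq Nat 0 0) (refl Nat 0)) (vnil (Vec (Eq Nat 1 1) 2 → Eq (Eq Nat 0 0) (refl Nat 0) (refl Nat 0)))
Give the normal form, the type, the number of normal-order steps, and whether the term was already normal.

normal form:
  vcons (Vec (Eq Nat 1 1) 2 → Eq (Eq Nat 0 0) (refl Nat 0) (refl Nat 0)) 0 (λ (a : Vec (Eq Nat 1 1) 2) → refl (Eq Nat 0 0) (refl Nat 0)) (vnil (Vec (Eq Nat 1 1) 2 → Eq (Eq Nat 0 0) (refl Nat 0) (refl Nat 0)))
inferred type:
  Vec (Vec (Eq Nat 1 1) 2 → Eq (Eq Nat 0 0) (refl Nat 0) (refl Nat 0)) 1
normal-order step count: 0
already normal: yes


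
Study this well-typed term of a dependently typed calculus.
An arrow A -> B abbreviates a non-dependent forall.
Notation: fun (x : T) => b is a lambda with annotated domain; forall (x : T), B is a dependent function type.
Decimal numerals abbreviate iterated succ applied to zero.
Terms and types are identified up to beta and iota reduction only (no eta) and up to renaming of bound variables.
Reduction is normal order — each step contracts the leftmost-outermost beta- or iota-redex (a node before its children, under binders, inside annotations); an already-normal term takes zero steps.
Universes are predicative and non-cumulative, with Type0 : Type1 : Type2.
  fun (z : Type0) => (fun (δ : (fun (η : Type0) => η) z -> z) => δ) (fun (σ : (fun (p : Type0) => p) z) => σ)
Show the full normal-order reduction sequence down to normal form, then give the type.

normal-order reduction:
  fun (z : Type0) => (fun (δ : (fun (η : Type0) => η) z -> z) => δ) (fun (σ : (fun (p : Type0) => p) z) => σ)
  ~> fun (z : Type0) => fun (δ : (fun (η : Type0) => η) z) => δ
  ~> fun (z : Type0) => fun (δ : z) => δ
type:
  forall (z : Type0), z -> z


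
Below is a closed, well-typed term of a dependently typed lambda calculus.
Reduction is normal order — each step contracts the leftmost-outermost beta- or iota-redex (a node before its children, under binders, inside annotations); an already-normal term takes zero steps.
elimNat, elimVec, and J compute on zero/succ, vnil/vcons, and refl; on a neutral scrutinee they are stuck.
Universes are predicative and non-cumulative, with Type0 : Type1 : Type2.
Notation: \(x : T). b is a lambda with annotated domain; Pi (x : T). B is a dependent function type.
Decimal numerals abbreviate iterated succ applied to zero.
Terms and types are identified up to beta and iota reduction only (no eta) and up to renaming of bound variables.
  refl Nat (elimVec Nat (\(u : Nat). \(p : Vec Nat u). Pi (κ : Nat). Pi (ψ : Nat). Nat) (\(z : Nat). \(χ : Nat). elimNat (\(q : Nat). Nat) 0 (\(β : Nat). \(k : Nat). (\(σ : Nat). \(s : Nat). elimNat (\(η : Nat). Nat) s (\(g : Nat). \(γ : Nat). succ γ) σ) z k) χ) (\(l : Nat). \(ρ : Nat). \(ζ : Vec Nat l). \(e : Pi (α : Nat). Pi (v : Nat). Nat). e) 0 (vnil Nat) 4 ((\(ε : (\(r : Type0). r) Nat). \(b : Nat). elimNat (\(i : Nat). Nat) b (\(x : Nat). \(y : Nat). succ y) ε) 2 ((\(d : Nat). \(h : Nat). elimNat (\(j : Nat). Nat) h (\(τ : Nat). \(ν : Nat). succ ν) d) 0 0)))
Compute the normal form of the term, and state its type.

normal form:
  refl Nat 8
type:
  Eq Nat 8 8
observation: reduction starts at an elimVec iota-redex, and 37 normal-order steps reach the normal form.


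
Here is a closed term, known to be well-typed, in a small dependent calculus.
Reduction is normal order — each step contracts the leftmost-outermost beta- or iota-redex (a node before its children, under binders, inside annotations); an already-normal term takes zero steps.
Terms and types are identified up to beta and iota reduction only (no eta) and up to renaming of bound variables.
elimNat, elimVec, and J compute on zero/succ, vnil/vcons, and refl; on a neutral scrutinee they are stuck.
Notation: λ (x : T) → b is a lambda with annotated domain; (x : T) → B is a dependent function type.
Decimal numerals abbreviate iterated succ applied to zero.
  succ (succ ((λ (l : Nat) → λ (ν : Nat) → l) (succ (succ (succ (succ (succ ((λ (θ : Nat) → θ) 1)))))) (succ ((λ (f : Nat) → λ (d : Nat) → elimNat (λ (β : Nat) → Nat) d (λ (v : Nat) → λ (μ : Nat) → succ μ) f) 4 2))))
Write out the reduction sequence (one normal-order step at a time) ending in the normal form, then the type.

normal-order reduction:
  succ (succ ((λ (l : Nat) → λ (ν : Nat) → l) (succ (succ (succ (succ (succ ((λ (θ : Nat) → θ) 1)))))) (succ ((λ (f : Nat) → λ (d : Nat) → elimNat (λ (β : Nat) → Nat) d (λ (v : Nat) → λ (μ : Nat) → succ μ) f) 4 2))))
  ~> succ (succ ((λ (l : Nat) → succ (succ (succ (succ (succ ((λ (ν : Nat) → ν) 1)))))) (succ ((λ (θ : Nat) → λ (f : Nat) → elimNat (λ (d : Nat) → Nat) f (λ (β : Nat) → λ (v : Nat) → succ v) θ) 4 2))))
  ~> succ (succ (succ (succ (succ (succ (succ ((λ (l : Nat) → l) 1)))))))
  ~> 8
the term's type:
  Nat


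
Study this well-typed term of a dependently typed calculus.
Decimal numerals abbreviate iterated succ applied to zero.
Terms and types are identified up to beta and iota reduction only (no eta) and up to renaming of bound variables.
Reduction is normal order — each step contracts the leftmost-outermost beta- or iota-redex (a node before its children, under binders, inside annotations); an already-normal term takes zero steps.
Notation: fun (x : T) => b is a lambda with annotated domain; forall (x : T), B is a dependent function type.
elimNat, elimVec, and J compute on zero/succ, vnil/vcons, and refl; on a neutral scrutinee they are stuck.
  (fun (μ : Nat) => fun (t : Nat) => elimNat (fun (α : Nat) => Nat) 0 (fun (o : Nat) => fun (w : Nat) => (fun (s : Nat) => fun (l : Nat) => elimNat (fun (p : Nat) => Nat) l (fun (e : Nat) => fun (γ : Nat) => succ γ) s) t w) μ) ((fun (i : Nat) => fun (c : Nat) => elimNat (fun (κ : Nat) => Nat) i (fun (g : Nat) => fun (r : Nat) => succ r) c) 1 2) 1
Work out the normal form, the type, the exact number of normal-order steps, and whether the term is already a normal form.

reduced normal form:
  3
inferred type:
  Nat
reduction steps (normal order): 27
already normal: no
first redex: a beta-redex


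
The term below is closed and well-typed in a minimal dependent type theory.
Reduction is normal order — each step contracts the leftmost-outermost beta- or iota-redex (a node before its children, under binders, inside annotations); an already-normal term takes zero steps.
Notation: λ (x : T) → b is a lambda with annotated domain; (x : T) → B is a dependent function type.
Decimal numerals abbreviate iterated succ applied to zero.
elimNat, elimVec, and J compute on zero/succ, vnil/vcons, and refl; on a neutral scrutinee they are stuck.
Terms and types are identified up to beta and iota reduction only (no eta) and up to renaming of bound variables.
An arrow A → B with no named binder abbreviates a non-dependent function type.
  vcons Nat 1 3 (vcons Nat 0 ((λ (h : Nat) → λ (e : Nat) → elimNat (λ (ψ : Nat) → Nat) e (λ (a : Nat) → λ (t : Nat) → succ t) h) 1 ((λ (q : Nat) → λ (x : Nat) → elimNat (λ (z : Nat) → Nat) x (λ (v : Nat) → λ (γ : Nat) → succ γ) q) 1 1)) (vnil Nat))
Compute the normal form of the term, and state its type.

normal form:
  vcons Nat 1 3 (vcons Nat 0 3 (vnil Nat))
inferred type:
  Vec Nat 2


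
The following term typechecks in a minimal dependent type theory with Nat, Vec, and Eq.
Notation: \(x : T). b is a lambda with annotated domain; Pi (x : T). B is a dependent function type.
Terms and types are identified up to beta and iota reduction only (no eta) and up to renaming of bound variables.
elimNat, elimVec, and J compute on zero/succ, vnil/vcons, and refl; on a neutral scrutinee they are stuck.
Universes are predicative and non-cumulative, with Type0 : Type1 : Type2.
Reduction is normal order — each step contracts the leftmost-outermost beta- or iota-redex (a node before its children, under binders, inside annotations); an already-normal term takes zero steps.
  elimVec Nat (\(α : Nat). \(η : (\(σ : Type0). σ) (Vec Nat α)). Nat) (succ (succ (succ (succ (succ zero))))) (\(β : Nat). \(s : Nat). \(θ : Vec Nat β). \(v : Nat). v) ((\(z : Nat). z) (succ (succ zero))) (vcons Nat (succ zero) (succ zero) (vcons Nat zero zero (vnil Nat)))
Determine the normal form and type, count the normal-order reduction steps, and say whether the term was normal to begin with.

reduced normal form:
  succ (succ (succ (succ (succ zero))))
type:
  Nat
reduction steps (normal order): 11
term was already normal: no
first contracted redex: an elimVec iota-redex


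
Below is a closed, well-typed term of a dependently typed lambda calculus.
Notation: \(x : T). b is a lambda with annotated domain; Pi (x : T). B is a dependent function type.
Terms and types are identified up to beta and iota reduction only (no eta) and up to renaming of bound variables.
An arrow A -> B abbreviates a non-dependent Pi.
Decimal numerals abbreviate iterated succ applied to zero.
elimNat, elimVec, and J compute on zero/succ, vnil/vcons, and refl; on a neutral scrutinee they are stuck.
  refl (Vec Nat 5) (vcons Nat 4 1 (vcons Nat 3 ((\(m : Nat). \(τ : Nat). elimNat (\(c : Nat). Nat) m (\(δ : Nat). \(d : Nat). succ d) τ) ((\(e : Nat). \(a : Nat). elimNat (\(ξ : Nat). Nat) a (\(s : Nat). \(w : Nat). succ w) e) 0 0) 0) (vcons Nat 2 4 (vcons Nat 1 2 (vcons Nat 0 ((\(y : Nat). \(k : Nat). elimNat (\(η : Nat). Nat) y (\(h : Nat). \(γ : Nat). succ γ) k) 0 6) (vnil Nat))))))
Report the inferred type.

type:
  Eq (Vec Nat 5) (vcons Nat 4 1 (vcons Nat 3 0 (vcons Nat 2 4 (vcons Nat 1 2 (vcons Nat 0 6 (vnil Nat)))))) (vcons Nat 4 1 (vcons Nat 3 0 (vcons Nat 2 4 (vcons Nat 1 2 (vcons Nat 0 6 (vnil Nat))))))


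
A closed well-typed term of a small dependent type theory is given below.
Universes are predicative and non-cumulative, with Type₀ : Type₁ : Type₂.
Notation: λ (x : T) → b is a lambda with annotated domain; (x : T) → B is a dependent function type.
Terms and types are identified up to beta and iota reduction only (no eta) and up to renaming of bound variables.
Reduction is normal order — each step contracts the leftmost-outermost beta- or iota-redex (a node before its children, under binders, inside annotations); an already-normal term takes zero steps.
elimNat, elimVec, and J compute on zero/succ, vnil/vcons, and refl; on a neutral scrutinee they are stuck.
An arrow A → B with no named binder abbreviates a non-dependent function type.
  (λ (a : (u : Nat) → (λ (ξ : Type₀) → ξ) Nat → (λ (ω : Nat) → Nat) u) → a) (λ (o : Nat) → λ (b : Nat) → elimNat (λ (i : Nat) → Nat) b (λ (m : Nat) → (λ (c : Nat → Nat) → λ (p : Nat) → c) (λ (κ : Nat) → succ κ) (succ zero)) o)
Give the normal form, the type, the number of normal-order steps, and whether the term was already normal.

reduced normal form:
  λ (a : Nat) → λ (u : Nat) → elimNat (λ (ξ : Nat) → Nat) u (λ (ω : Nat) → λ (o : Nat) → succ o) a
type:
  Nat → Nat → Nat
normal-order step count: 3
term was already normal: no
first redex: a beta-redex


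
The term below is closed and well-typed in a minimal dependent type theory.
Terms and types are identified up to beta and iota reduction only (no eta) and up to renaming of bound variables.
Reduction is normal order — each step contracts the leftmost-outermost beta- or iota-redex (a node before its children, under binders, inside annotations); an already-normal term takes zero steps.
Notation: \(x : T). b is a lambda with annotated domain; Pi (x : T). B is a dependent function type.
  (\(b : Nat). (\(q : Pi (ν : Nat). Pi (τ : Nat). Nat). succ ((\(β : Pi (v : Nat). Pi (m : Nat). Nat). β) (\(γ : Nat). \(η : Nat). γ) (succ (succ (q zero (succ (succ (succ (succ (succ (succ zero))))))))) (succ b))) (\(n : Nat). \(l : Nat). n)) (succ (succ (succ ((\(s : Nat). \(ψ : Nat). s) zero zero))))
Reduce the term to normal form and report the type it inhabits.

normal form:
  succ (succ (succ zero))
inferred type:
  Nat
observation: the leftmost-outermost redex is a beta-redex, and normalization takes 7 steps.


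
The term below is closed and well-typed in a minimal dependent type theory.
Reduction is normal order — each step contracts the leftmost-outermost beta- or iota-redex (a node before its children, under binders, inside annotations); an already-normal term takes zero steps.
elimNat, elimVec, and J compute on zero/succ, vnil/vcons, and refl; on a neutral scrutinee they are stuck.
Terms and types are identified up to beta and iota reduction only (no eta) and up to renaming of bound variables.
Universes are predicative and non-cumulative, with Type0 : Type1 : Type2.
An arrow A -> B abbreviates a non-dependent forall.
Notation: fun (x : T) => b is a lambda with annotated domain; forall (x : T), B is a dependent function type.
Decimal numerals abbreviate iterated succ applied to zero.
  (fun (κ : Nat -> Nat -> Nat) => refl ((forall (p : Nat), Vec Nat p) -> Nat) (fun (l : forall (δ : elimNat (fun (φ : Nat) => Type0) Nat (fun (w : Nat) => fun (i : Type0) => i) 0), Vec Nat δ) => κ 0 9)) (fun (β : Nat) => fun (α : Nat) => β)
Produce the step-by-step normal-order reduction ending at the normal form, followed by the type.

normal-order reduction sequence:
  (fun (κ : Nat -> Nat -> Nat) => refl ((forall (p : Nat), Vec Nat p) -> Nat) (fun (l : forall (δ : elimNat (fun (φ : Nat) => Type0) Nat (fun (w : Nat) => fun (i : Type0) => i) 0), Vec Nat δ) => κ 0 9)) (fun (β : Nat) => fun (α : Nat) => β)
  ~> refl ((forall (κ : Nat), Vec Nat κ) -> Nat) (fun (p : forall (l : elimNat (fun (δ : Nat) => Type0) Nat (fun (φ : Nat) => fun (w : Type0) => w) 0), Vec Nat l) => (fun (i : Nat) => fun (β : Nat) => i) 0 9)
  ~> refl ((forall (κ : Nat), Vec Nat κ) -> Nat) (fun (p : forall (l : Nat), Vec Nat l) => (fun (δ : Nat) => fun (φ : Nat) => δ) 0 9)
  ~> refl ((forall (κ : Nat), Vec Nat κ) -> Nat) (fun (p : forall (l : Nat), Vec Nat l) => (fun (δ : Nat) => 0) 9)
  ~> refl ((forall (κ : Nat), Vec Nat κ) -> Nat) (fun (p : forall (l : Nat), Vec Nat l) => 0)
inferred type:
  Eq ((forall (κ : Nat), Vec Nat κ) -> Nat) (fun (p : forall (l : Nat), Vec Nat l) => 0) (fun (δ : forall (φ : Nat), Vec Nat φ) => 0)


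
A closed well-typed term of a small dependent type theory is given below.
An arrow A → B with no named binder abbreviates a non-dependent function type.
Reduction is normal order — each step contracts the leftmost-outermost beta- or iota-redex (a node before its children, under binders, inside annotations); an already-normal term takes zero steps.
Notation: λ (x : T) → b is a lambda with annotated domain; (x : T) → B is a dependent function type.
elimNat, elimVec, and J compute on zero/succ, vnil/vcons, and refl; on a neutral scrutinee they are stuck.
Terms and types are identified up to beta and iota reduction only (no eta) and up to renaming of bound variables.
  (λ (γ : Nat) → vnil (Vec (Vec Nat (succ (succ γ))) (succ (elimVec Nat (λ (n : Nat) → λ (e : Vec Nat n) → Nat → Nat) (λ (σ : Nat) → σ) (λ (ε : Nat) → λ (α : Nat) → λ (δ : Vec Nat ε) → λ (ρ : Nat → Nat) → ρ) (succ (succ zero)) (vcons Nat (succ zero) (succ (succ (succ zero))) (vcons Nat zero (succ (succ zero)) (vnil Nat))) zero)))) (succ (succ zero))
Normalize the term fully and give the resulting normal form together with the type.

reduced normal form:
  vnil (Vec (Vec Nat (succ (succ (succ (succ zero))))) (succ zero))
type:
  Vec (Vec (Vec Nat (succ (succ (succ (succ zero))))) (succ zero)) zero
observation: 13 normal-order steps separate the term from its normal form.


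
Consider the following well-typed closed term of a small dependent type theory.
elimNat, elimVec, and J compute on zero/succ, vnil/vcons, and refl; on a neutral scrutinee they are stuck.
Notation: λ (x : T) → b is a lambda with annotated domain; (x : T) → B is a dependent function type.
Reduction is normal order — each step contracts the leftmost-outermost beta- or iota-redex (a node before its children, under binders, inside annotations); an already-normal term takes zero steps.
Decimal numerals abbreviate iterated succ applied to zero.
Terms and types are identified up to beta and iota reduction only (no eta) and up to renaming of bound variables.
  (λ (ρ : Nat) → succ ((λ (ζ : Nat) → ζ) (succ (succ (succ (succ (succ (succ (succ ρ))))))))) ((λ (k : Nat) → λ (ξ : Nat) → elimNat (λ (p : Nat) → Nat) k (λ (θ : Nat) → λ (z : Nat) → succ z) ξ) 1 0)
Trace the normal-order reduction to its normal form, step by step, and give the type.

reduction (normal order):
  (λ (ρ : Nat) → succ ((λ (ζ : Nat) → ζ) (succ (succ (succ (succ (succ (succ (succ ρ))))))))) ((λ (k : Nat) → λ (ξ : Nat) → elimNat (λ (p : Nat) → Nat) k (λ (θ : Nat) → λ (z : Nat) → succ z) ξ) 1 0)
  ~> succ ((λ (ρ : Nat) → ρ) (succ (succ (succ (succ (succ (succ (succ ((λ (ζ : Nat) → λ (k : Nat) → elimNat (λ (ξ : Nat) → Nat) ζ (λ (p : Nat) → λ (θ : Nat) → succ θ) k) 1 0)))))))))
  ~> succ (succ (succ (succ (succ (succ (succ (succ ((λ (ρ : Nat) → λ (ζ : Nat) → elimNat (λ (k : Nat) → Nat) ρ (λ (ξ : Nat) → λ (p : Nat) → succ p) ζ) 1 0))))))))
  ~> succ (succ (succ (succ (succ (succ (succ (succ ((λ (ρ : Nat) → elimNat (λ (ζ : Nat) → Nat) 1 (λ (k : Nat) → λ (ξ : Nat) → succ ξ) ρ) 0))))))))
  ~> succ (succ (succ (succ (succ (succ (succ (succ (elimNat (λ (ρ : Nat) → Nat) 1 (λ (ζ : Nat) → λ (k : Nat) → succ k) 0))))))))
  ~> 9
the term's type:
  Nat


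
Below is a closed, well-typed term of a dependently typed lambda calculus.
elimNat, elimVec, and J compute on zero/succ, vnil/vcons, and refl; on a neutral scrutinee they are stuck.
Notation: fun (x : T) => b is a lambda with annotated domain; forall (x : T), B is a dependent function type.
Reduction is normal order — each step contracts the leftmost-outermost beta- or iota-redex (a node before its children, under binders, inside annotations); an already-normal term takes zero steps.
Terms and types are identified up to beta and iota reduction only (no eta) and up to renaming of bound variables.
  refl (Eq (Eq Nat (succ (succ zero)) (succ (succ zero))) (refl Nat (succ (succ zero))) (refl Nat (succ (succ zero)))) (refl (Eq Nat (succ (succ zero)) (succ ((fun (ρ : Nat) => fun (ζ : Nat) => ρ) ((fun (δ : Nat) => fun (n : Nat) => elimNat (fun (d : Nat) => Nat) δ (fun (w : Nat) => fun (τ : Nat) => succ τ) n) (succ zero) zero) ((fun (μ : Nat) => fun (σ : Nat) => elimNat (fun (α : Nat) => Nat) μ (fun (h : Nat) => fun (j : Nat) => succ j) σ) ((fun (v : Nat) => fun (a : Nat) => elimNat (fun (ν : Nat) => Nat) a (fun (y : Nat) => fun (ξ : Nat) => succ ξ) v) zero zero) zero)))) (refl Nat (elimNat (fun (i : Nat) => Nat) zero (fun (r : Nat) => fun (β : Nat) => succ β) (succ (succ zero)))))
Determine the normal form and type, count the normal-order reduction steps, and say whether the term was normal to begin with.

resulting normal form:
  refl (Eq (Eq Nat (succ (succ zero)) (succ (succ zero))) (refl Nat (succ (succ zero))) (refl Nat (succ (succ zero)))) (refl (Eq Nat (succ (succ zero)) (succ (succ zero))) (refl Nat (succ (succ zero))))
the term's type:
  Eq (Eq (Eq Nat (succ (succ zero)) (succ (succ zero))) (refl Nat (succ (succ zero))) (refl Nat (succ (succ zero)))) (refl (Eq Nat (succ (succ zero)) (succ (succ zero))) (refl Nat (succ (succ zero)))) (refl (Eq Nat (succ (succ zero)) (succ (succ zero))) (refl Nat (succ (succ zero))))
steps to reach normal form (normal order): 12
started in normal form: no
first redex: a beta-redex


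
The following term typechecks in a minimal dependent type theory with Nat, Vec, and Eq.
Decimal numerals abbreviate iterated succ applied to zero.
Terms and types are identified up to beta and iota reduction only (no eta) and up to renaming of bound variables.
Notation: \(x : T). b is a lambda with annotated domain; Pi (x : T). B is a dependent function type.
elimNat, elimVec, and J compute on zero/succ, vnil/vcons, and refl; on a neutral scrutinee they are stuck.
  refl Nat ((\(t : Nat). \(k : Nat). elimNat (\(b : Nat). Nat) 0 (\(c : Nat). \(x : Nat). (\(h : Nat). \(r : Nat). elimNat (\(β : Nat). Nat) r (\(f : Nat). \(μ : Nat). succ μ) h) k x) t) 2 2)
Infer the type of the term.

type:
  Eq Nat 4 4


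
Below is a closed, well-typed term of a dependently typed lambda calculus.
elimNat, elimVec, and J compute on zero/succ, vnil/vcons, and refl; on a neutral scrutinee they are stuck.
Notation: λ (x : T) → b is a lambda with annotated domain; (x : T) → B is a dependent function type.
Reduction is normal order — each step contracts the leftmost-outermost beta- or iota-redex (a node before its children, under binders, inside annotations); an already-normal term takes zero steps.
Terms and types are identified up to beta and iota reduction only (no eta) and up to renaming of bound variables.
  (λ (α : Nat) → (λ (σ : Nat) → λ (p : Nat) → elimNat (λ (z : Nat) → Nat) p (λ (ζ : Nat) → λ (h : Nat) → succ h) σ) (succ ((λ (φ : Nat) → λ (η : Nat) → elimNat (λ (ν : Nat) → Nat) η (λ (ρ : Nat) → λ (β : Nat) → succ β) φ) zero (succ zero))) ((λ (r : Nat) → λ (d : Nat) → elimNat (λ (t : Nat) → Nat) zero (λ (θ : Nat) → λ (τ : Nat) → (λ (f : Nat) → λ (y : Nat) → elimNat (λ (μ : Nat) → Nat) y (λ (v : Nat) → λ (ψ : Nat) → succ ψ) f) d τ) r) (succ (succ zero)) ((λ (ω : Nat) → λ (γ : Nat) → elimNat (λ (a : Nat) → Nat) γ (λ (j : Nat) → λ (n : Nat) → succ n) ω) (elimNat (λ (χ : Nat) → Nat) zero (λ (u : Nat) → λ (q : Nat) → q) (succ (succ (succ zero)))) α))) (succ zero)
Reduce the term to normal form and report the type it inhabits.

normal form:
  succ (succ (succ (succ zero)))
the term's type:
  Nat


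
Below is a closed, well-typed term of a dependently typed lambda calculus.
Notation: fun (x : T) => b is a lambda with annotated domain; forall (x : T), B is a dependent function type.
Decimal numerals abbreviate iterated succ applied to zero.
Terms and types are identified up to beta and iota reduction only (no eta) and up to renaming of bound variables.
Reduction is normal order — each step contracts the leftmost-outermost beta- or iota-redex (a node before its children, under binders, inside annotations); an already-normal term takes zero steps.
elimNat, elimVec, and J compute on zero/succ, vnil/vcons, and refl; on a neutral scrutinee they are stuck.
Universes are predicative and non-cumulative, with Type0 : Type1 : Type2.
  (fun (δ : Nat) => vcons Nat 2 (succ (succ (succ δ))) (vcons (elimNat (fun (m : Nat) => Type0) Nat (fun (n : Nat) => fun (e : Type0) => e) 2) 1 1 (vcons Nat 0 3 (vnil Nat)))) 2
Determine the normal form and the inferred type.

resulting normal form:
  vcons Nat 2 5 (vcons Nat 1 1 (vcons Nat 0 3 (vnil Nat)))
the term's type:
  Vec Nat 3


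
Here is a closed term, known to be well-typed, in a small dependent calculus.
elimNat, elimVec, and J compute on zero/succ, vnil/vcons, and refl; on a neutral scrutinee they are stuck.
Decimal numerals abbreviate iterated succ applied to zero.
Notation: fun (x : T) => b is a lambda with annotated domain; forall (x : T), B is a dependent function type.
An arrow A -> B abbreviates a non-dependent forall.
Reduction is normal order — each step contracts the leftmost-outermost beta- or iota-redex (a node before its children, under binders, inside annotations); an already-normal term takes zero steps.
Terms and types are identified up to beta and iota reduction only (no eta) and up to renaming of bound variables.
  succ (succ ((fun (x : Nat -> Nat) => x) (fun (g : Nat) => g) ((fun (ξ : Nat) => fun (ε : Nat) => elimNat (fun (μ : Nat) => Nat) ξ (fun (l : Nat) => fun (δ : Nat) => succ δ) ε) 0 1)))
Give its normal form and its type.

normal form:
  3
inferred type:
  Nat
observation: the leftmost-outermost redex is a beta-redex, and normalization takes 8 steps.


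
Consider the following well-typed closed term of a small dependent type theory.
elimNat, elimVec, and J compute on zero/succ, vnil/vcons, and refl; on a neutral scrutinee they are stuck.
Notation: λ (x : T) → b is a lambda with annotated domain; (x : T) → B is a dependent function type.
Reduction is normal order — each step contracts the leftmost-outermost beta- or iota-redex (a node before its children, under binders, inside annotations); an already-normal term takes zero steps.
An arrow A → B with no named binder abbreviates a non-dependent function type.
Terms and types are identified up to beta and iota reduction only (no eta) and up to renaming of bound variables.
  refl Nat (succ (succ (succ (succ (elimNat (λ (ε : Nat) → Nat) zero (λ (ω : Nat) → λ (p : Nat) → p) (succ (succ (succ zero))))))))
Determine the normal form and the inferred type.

reduced normal form:
  refl Nat (succ (succ (succ (succ zero))))
inferred type:
  Eq Nat (succ (succ (succ (succ zero)))) (succ (succ (succ (succ zero))))
observation: 10 normal-order steps separate the term from its normal form.


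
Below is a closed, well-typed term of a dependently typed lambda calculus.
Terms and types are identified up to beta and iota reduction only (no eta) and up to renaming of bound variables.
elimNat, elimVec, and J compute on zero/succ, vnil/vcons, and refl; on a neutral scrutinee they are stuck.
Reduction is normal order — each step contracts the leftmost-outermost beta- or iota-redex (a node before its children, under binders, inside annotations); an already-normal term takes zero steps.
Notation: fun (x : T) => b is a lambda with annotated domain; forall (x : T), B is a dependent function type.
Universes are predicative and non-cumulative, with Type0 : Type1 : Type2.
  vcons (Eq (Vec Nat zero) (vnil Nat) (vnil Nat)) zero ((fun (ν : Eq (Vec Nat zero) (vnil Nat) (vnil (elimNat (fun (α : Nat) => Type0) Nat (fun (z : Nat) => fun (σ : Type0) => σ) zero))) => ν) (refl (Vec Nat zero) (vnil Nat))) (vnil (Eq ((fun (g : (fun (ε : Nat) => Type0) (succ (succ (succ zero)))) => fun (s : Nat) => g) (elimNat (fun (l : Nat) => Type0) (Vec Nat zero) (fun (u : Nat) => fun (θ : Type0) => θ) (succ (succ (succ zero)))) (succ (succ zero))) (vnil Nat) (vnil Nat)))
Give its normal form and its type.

normal form:
  vcons (Eq (Vec Nat zero) (vnil Nat) (vnil Nat)) zero (refl (Vec Nat zero) (vnil Nat)) (vnil (Eq (Vec Nat zero) (vnil Nat) (vnil Nat)))
inferred type:
  Vec (Eq (Vec Nat zero) (vnil Nat) (vnil Nat)) (succ zero)


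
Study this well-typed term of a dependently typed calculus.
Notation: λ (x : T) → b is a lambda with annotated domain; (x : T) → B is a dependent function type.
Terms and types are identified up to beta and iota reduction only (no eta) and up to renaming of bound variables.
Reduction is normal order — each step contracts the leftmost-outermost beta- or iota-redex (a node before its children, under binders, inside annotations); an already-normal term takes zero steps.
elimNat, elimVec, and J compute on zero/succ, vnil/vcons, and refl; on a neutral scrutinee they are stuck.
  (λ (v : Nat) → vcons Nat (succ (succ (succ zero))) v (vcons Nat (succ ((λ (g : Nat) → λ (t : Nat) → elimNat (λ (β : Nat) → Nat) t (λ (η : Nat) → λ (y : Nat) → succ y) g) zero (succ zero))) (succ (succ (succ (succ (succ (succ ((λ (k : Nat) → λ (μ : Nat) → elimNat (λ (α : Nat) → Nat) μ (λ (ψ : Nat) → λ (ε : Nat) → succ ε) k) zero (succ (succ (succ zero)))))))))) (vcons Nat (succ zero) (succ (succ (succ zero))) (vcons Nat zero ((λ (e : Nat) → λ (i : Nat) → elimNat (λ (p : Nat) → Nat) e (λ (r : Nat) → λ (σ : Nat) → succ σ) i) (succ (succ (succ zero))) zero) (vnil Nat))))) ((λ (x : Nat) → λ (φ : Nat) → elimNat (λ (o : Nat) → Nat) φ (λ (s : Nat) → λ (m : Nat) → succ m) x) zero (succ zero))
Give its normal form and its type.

reduced normal form:
  vcons Nat (succ (succ (succ zero))) (succ zero) (vcons Nat (succ (succ zero)) (succ (succ (succ (succ (succ (succ (succ (succ (succ zero))))))))) (vcons Nat (succ zero) (succ (succ (succ zero))) (vcons Nat zero (succ (succ (succ zero))) (vnil Nat))))
inferred type:
  Vec Nat (succ (succ (succ (succ zero))))
observation: normalization takes exactly 13 steps under the normal-order strategy.


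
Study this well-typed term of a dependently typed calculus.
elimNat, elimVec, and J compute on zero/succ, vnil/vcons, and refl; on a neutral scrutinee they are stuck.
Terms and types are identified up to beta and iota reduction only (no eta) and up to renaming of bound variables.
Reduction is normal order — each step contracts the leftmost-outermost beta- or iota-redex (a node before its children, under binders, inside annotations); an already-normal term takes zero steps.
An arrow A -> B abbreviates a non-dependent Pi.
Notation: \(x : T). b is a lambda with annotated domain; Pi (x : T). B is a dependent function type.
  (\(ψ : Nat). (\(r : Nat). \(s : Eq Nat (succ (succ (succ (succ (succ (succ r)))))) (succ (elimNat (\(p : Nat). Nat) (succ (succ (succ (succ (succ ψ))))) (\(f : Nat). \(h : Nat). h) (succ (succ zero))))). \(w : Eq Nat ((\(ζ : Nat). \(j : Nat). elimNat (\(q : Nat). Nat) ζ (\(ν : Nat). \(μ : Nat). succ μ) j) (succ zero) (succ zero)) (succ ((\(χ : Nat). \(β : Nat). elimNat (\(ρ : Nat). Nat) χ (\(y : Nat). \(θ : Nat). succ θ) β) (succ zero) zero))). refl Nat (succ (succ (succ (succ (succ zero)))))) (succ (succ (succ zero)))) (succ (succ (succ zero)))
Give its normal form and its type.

normal form:
  \(ψ : Eq Nat (succ (succ (succ (succ (succ (succ (succ (succ (succ zero))))))))) (succ (succ (succ (succ (succ (succ (succ (succ (succ zero)))))))))). \(r : Eq Nat (succ (succ zero)) (succ (succ zero))). refl Nat (succ (succ (succ (succ (succ zero)))))
type:
  Eq Nat (succ (succ (succ (succ (succ (succ (succ (succ (succ zero))))))))) (succ (succ (succ (succ (succ (succ (succ (succ (succ zero))))))))) -> Eq Nat (succ (succ zero)) (succ (succ zero)) -> Eq Nat (succ (succ (succ (succ (succ zero))))) (succ (succ (succ (succ (succ zero)))))
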